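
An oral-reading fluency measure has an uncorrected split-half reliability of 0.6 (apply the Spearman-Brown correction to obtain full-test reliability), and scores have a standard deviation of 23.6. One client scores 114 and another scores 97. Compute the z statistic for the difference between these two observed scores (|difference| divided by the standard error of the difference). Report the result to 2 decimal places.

1.02

r_full = 2·0.6 / (1 + 0.6) ≈ 0.750
SEM = 23.600 × √(1 − 0.750) = 23.600 × √0.250 ≈ 23.600 × 0.500 ≈ 11.800
Standard error of the difference = 11.800·√2 ≈ 16.688
z = 17 / 16.688 ≈ 1.019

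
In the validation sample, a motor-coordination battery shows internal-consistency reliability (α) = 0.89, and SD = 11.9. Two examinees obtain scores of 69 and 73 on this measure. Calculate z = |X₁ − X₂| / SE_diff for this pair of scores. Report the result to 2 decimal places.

SEM = 11.9000*√(1 − 0.8900) ≃ 3.9468
SE_diff = √2 * SEM ≃ 5.5816
z = |69 − 73| / 5.5816 = 4 / 5.5816 ≃ 0.7166

0.72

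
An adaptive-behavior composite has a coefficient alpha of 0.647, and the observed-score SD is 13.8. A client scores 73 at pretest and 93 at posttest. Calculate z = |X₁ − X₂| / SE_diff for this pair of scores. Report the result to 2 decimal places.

1.72

SEM = 13.80000*√(1 − 0.64700) ≈ 8.19910
SE_diff = SEM * √2 ≈ 8.19910 * 1.41421 ≈ 11.59529
z = 20 / 11.59529 ≈ 1.72484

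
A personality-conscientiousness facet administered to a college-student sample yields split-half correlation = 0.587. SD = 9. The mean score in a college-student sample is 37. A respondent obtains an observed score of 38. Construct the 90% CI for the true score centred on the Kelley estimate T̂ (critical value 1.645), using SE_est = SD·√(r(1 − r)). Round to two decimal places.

r_full = 2·0.587 / (1 + 0.587) ≈ 0.740
T̂ = 0.740(38) + 0.260(37) ≈ 37.740
SE_est = SD × √(r(1 − r)) = 9.000 × √0.193 ≈ 9.000 × 0.439 ≈ 3.949
90% CI: 37.740 ± 6.496 ≈ (31.244, 44.236)

[31.24, 44.24]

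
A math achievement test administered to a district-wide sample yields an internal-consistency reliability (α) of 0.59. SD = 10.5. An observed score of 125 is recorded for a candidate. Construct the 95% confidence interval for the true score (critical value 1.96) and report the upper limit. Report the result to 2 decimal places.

The standard error of measurement is 10.500·√(1 − 0.590) ≃ 10.500·0.640 ≃ 6.723.
1.96 · SEM ≃ 13.178
Upper limit = 125 + 13.178 ≃ 138.178

138.18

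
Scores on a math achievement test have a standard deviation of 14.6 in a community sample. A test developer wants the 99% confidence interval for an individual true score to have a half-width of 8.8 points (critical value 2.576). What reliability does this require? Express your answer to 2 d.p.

SEM needed = half-width / z = 8.8/2.576 ≈ 3.41615
Required reliability = 1 − (SEM/SD)² = 1 − 0.05475 ≈ 0.94525

0.95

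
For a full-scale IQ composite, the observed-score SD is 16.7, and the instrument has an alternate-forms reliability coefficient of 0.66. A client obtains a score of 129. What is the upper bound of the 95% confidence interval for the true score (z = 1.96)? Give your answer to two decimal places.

148.09

SEM = 16.700 · √(1 − 0.660) = 16.700 · √0.340 ≃ 16.700 · 0.583 ≃ 9.738
Half-width = 1.96·9.738 ≃ 19.086
Upper limit = 129 + 19.086 ≃ 148.086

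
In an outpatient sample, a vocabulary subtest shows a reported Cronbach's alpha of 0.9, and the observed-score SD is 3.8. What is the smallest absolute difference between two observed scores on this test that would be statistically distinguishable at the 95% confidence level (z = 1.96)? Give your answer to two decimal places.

3.33

SEM = 3.80000 × √(1 − 0.90000) = 3.80000 × √0.10000 ≈ 3.80000 × 0.31623 ≈ 1.20167
SE_diff = √2 × SEM ≈ 1.69941
Minimum reliable difference = 1.96 × SE_diff ≈ 1.96 × 1.69941 ≈ 3.33085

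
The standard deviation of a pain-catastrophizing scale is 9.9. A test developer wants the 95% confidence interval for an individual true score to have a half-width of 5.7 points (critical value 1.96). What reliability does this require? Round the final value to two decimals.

0.91

Required SEM = 5.7 / 1.96 ≈ 2.9082
Required reliability = 1 − (SEM/SD)² = 1 − 0.0863 ≈ 0.9137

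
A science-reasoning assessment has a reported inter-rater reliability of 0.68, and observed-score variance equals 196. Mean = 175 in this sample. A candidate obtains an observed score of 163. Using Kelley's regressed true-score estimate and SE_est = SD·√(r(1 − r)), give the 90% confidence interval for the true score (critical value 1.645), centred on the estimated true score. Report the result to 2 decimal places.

[156.10, 177.58]

SD = √196 = 14.00000
T̂ = r·X + (1 − r)·M = 0.68000·163 + 0.32000·175 = 110.84000 + 56.00000 ≃ 166.84000
SE_est = SD · √(r(1 − r)) = 14.00000 · √0.21760 ≃ 14.00000 · 0.46648 ≃ 6.53067
90% CI: 166.84000 ± 10.74295 ≃ (156.09705, 177.58295)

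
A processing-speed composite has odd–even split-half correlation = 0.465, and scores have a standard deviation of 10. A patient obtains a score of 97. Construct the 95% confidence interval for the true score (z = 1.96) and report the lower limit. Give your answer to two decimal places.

85.16

r_full = 2·0.465 / (1 + 0.465) ≈ 0.635
SEM = 10.000×√(1 − 0.635) ≈ 6.043
1.96 × SEM ≈ 11.844
Lower bound: 97 − 11.844 = 85.156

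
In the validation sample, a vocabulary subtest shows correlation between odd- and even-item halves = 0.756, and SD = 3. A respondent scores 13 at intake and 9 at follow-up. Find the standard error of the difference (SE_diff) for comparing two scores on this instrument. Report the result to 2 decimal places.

r_full = 2·0.756 / (1 + 0.756) ≃ 0.86105
SEM = 3.00000*√(1 − 0.86105) ≃ 1.11829
Standard error of the difference = 1.11829·√2 ≃ 1.58150

1.58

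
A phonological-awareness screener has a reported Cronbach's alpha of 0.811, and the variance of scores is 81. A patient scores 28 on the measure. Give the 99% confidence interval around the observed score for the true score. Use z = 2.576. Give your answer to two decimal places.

σ = 81^(1/2) = 9.0000
The standard error of measurement is 9.0000·√(1 − 0.8110) ≈ 9.0000·0.4347 ≈ 3.9127.
Margin = 2.576 · 3.9127 ≈ 10.0790
99% CI: 28 ± 10.0790 = [17.9210, 38.0790]

[17.92, 38.08]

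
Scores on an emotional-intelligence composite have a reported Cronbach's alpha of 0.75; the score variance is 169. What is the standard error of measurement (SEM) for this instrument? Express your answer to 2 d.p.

6.50

SD = √169 ≈ 13.000
SEM = 13.000 · √(1 − 0.750) = 13.000 · √0.250 ≈ 13.000 · 0.500 ≈ 6.500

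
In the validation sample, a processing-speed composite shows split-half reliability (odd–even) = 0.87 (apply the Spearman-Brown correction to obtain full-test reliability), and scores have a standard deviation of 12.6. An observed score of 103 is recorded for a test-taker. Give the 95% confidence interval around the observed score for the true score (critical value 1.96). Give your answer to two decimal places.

Full-length reliability (Spearman-Brown) = 2(0.87)/(1+0.87) ≈ 0.930
The standard error of measurement is 12.600×√(1 − 0.930) ≈ 12.600×0.264 ≈ 3.322.
Half-width = 1.96×3.322 ≈ 6.511
Interval: (96.489, 109.511)

[96.49, 109.51]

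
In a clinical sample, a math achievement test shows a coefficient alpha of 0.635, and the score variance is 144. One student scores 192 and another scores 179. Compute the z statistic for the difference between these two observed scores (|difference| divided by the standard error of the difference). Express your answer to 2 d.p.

1.27

SD = √144 = 12.00000
SEM = 12.00000×√(1 − 0.63500) ≈ 7.24983
SE_diff = √2 × SEM ≈ 10.25280
z = 13 / 10.25280 ≈ 1.26795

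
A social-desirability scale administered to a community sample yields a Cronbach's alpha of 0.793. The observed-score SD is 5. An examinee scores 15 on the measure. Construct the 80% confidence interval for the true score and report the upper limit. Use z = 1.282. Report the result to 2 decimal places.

SEM = 5.0000 × √(1 − 0.7930) = 5.0000 × √0.2070 ≈ 5.0000 × 0.4550 ≈ 2.2749
Half-width = 1.282×2.2749 ≈ 2.9164
Upper limit = 15 + 2.9164 ≈ 17.9164

17.92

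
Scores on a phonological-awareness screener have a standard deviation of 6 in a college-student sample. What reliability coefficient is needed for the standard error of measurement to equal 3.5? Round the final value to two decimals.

0.66

r = 1 − (SEM / SD)² = 1 − (3.5000 / 6)² ≈ 1 − 0.3403 ≈ 0.6597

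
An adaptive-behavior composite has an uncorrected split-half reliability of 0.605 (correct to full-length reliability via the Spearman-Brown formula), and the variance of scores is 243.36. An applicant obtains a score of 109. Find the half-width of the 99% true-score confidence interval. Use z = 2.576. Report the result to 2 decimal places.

σ = 243.36^(1/2) = 15.6000
Spearman-Brown: r = 2(0.605) / (1 + 0.605) = 1.2100 / 1.6050 ≃ 0.7539
SEM = 15.6000 * √(1 − 0.7539) = 15.6000 * √0.2461 ≃ 15.6000 * 0.4961 ≃ 7.7390
Margin = 2.576 * 7.7390 ≃ 19.9357

19.94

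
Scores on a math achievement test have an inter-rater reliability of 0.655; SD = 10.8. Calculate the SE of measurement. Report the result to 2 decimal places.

6.34

SEM = 10.800 · √(1 − 0.655) = 10.800 · √0.345 ≈ 10.800 · 0.587 ≈ 6.344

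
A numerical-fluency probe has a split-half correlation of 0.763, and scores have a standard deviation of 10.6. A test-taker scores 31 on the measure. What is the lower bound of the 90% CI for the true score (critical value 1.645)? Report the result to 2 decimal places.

Full-length reliability (Spearman-Brown) = 2(0.763)/(1+0.763) ≃ 0.8656
The standard error of measurement is 10.6000·√(1 − 0.8656) ≃ 10.6000·0.3666 ≃ 3.8865.
1.645 · SEM ≃ 6.3932
Lower bound: 31 − 6.3932 = 24.6068

24.61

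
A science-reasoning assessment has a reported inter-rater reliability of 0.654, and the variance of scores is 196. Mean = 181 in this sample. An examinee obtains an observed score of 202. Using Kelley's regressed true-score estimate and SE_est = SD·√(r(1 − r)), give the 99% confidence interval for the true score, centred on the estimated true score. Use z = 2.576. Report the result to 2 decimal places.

σ = 196^(1/2) = 14.00000
Estimated true score = 0.65400×202 + (1 − 0.65400)×181 ≈ 194.73400
SE_est = 14.00000×√(0.65400×0.34600) ≈ 6.65970
99% CI: 194.73400 ± 17.15540 ≈ (177.57860, 211.88940)

[177.58, 211.89]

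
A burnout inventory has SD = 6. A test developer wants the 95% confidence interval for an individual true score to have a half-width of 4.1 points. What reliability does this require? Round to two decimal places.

Required SEM = 4.1 / 1.96 ≈ 2.0918
r = 1 − (2.0918/6)² ≈ 1 − 0.1215 ≈ 0.8785

0.88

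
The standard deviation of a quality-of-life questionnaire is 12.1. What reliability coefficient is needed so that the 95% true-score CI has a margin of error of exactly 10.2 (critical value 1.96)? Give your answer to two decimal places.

SEM needed = half-width / z = 10.2/1.96 ≈ 5.204
r = 1 − (SEM / SD)² = 1 − (5.204 / 12.1)² ≈ 1 − 0.185 ≈ 0.815

0.82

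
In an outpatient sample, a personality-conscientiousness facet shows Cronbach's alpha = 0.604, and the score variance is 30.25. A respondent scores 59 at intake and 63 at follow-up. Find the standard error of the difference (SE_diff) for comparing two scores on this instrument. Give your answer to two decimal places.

4.89

SD = √30.25 ≈ 5.50000
SEM = 5.50000·√(1 − 0.60400) ≈ 3.46107
SE_diff = SEM · √2 ≈ 3.46107 · 1.41421 ≈ 4.89469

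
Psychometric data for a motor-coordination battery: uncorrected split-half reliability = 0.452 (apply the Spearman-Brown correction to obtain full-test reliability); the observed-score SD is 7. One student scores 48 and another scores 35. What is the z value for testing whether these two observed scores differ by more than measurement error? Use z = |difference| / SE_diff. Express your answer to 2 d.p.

r_full = 2·0.452 / (1 + 0.452) ≈ 0.6226
SEM = 7.0000·√(1 − 0.6226) ≈ 4.3004
Standard error of the difference = 4.3004·√2 ≈ 6.0816
z = 13 / 6.0816 ≈ 2.1376

2.14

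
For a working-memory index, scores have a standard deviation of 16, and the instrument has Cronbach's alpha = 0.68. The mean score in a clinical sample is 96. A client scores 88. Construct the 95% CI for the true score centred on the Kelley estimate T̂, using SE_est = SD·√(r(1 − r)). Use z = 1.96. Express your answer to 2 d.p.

Estimated true score = 0.6800*88 + (1 − 0.6800)*96 ≃ 90.5600
SE_est = SD * √(r(1 − r)) = 16.0000 * √0.2176 ≃ 16.0000 * 0.4665 ≃ 7.4636
CI = 90.5600 ± 1.96 * 7.4636 → [75.9313, 105.1887]

[75.93, 105.19]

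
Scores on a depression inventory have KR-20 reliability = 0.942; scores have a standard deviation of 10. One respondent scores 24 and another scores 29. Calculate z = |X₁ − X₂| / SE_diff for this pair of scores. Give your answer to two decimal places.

SEM = 10.000×√(1 − 0.942) ≃ 2.408
Standard error of the difference = 2.408·√2 ≃ 3.406
z = 5 / 3.406 ≃ 1.468

1.47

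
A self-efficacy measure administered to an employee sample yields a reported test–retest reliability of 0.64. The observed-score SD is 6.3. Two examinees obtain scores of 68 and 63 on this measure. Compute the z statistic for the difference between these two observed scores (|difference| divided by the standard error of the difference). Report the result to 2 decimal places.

SEM = 6.30000 × √(1 − 0.64000) = 6.30000 × √0.36000 ≈ 6.30000 × 0.60000 ≈ 3.78000
Standard error of the difference = 3.78000·√2 ≈ 5.34573
z = |68 − 63| / 5.34573 = 5 / 5.34573 ≈ 0.93533

0.94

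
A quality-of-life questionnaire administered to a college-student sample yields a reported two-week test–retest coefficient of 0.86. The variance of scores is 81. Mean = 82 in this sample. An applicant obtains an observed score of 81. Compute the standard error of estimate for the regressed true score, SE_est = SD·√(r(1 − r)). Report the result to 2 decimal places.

3.12

σ = 81^(1/2) = 9.000
SE_est = 9.000*√(0.860*0.140) ≃ 3.123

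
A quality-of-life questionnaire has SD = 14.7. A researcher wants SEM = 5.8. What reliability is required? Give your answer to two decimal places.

0.84

Required reliability = 1 − (SEM/SD)² = 1 − 0.15568 ≈ 0.84432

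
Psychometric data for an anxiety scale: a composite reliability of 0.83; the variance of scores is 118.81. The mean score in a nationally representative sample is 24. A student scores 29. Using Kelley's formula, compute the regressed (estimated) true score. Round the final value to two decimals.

28.15

Estimated true score = 0.8300×29 + (1 − 0.8300)×24 ≈ 28.1500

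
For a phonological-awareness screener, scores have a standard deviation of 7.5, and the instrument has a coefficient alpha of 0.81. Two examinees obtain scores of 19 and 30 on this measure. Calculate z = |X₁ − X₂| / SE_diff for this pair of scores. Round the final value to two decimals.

SEM = 7.5000 * √(1 − 0.8100) = 7.5000 * √0.1900 ≈ 7.5000 * 0.4359 ≈ 3.2692
SE_diff = √2 * SEM ≈ 4.6233
z = 11 / 4.6233 ≈ 2.3792

2.38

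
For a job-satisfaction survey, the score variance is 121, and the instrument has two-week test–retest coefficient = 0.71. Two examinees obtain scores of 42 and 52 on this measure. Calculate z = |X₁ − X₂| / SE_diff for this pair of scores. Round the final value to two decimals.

1.19

σ = 121^(1/2) = 11.0000
SEM = 11.0000 × √(1 − 0.7100) = 11.0000 × √0.2900 ≈ 11.0000 × 0.5385 ≈ 5.9237
Standard error of the difference = 5.9237·√2 ≈ 8.3774
z = |42 − 52| / 8.3774 = 10 / 8.3774 ≈ 1.1937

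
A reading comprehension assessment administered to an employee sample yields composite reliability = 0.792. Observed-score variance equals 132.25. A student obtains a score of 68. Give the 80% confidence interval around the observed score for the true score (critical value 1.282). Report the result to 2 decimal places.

σ = 132.25^(1/2) = 11.5000
SEM = 11.5000×√(1 − 0.7920) ≈ 5.2448
Margin = 1.282 × 5.2448 ≈ 6.7238
Interval: (61.2762, 74.7238)

[61.28, 74.72]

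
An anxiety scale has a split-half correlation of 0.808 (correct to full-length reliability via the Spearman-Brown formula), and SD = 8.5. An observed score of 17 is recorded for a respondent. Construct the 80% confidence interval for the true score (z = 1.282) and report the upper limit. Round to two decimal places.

Spearman-Brown: r = 2(0.808) / (1 + 0.808) = 1.6160 / 1.8080 ≈ 0.8938
SEM = 8.5000·√(1 − 0.8938) ≈ 2.7699
1.282 · SEM ≈ 3.5511
Upper limit = 17 + 3.5511 ≈ 20.5511

20.55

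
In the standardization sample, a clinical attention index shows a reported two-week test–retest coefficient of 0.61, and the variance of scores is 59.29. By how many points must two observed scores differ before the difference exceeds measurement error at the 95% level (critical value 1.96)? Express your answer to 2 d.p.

13.33

SD = √59.29 = 7.7000
SEM = 7.7000 × √(1 − 0.6100) = 7.7000 × √0.3900 ≈ 7.7000 × 0.6245 ≈ 4.8086
Standard error of the difference = 4.8086·√2 ≈ 6.8005
Smallest detectable difference = 1.96×6.8005 ≈ 13.3289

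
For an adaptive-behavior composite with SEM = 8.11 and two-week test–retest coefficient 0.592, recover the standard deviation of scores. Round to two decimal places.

SD = 8.11 / √(1 − 0.592) ≈ 12.6967

12.70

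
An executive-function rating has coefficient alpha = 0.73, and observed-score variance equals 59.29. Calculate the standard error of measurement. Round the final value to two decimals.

σ = 59.29^(1/2) = 7.7000
SEM = 7.7000·√(1 − 0.7300) ≈ 4.0010

4.00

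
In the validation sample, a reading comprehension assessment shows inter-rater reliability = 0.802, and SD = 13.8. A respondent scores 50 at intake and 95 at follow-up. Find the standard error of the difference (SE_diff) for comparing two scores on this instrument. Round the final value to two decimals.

8.68

SEM = 13.8000 × √(1 − 0.8020) = 13.8000 × √0.1980 ≈ 13.8000 × 0.4450 ≈ 6.1406
SE_diff = SEM × √2 ≈ 6.1406 × 1.4142 ≈ 8.6841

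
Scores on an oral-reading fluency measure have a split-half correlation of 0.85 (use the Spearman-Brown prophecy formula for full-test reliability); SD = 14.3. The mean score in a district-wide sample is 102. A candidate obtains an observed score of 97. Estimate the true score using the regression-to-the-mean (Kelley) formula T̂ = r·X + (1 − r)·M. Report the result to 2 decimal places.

Spearman-Brown: r = 2(0.85) / (1 + 0.85) = 1.70000 / 1.85000 ≈ 0.91892
T̂ = r·X + (1 − r)·M = 0.91892·97 + 0.08108·102 ≈ 89.13514 + 8.27027 ≈ 97.40541

97.41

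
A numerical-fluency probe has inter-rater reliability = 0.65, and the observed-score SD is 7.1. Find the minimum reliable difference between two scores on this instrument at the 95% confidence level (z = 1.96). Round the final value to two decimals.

The standard error of measurement is 7.10000*√(1 − 0.65000) ≈ 7.10000*0.59161 ≈ 4.20042.
Standard error of the difference = 4.20042·√2 ≈ 5.94029
Minimum reliable difference = 1.96 * SE_diff ≈ 1.96 * 5.94029 ≈ 11.64296

11.64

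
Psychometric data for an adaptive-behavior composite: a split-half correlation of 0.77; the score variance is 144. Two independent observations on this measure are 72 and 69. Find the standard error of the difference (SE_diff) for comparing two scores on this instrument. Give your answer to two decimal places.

6.12

SD = √144 = 12.000
Spearman-Brown: r = 2(0.77) / (1 + 0.77) = 1.540 / 1.770 ≃ 0.870
SEM = 12.000*√(1 − 0.870) ≃ 4.326
Standard error of the difference = 4.326·√2 ≃ 6.117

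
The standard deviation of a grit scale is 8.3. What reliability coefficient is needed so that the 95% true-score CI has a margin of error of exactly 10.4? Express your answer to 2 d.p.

0.59

SEM needed = half-width / z = 10.4/1.96 ≃ 5.30612
r = 1 − (5.30612/8.3)² ≃ 1 − 0.40869 ≃ 0.59131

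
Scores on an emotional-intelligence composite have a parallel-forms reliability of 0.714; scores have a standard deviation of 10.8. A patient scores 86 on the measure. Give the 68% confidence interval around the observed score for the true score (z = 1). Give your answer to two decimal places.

[80.22, 91.78]

The standard error of measurement is 10.8000×√(1 − 0.7140) ≈ 10.8000×0.5348 ≈ 5.7757.
Half-width = 1×5.7757 ≈ 5.7757
68% CI: 86 ± 5.7757 = [80.2243, 91.7757]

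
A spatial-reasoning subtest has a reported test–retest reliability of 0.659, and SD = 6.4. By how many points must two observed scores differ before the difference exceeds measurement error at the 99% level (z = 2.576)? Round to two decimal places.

13.62

SEM = 6.40000 * √(1 − 0.65900) = 6.40000 * √0.34100 ≃ 6.40000 * 0.58395 ≃ 3.73729
SE_diff = SEM * √2 ≃ 3.73729 * 1.41421 ≃ 5.28533
Smallest detectable difference = 2.576*5.28533 ≃ 13.61501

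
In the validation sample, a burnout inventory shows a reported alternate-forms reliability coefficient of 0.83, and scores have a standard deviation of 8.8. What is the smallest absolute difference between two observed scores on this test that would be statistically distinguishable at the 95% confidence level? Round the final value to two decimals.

10.06

SEM = 8.8000 × √(1 − 0.8300) = 8.8000 × √0.1700 ≈ 8.8000 × 0.4123 ≈ 3.6283
Standard error of the difference = 3.6283·√2 ≈ 5.1312
Smallest detectable difference = 1.96×5.1312 ≈ 10.0572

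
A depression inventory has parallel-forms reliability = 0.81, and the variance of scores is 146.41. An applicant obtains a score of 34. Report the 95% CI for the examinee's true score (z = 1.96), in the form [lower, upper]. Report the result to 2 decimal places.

[23.66, 44.34]

SD = √146.41 ≈ 12.100
SEM = 12.100 × √(1 − 0.810) = 12.100 × √0.190 ≈ 12.100 × 0.436 ≈ 5.274
Half-width = 1.96×5.274 ≈ 10.338
Interval: (23.662, 44.338)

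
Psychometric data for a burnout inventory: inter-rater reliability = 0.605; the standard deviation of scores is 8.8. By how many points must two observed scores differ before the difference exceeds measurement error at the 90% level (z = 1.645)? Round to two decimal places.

SEM = 8.80000 · √(1 − 0.60500) = 8.80000 · √0.39500 ≈ 8.80000 · 0.62849 ≈ 5.53071
SE_diff = √2 · SEM ≈ 7.82161
Smallest detectable difference = 1.645·7.82161 ≈ 12.86655

12.87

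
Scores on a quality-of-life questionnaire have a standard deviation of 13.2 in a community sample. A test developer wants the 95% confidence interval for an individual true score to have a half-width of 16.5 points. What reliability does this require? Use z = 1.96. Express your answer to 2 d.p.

SEM needed = half-width / z = 16.5/1.96 ≃ 8.4184
r = 1 − (8.4184/13.2)² ≃ 1 − 0.4067 ≃ 0.5933

0.59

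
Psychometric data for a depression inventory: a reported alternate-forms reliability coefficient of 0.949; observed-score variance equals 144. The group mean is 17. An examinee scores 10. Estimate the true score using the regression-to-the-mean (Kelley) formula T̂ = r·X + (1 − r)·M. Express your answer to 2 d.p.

10.36

T̂ = r·X + (1 − r)·M = 0.949×10 + 0.051×17 = 9.490 + 0.867 ≈ 10.357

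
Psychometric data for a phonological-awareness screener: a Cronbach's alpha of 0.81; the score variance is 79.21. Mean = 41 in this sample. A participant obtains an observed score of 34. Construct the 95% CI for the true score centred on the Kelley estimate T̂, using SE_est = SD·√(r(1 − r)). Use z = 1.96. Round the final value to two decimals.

SD = √79.21 = 8.900
T̂ = 0.810(34) + 0.190(41) ≃ 35.330
SE_est = SD * √(r(1 − r)) = 8.900 * √0.154 ≃ 8.900 * 0.392 ≃ 3.491
CI = 35.330 ± 1.96 * 3.491 → [28.487, 42.173]

[28.49, 42.17]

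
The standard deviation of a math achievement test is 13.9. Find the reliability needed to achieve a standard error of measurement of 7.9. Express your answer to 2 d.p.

0.68

Required reliability = 1 − (SEM/SD)² = 1 − 0.323 ≈ 0.677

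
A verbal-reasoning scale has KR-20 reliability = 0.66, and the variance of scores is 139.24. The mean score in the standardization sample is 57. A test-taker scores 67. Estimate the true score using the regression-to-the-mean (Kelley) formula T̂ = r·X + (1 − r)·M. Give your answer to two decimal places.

Estimated true score = 0.660·67 + (1 − 0.660)·57 ≈ 63.600

63.60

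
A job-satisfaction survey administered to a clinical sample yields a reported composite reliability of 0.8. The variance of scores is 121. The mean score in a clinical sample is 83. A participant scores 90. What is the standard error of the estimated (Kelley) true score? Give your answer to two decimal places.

4.40

σ = 121^(1/2) = 11.000
SE_est = SD * √(r(1 − r)) = 11.000 * √0.160 ≈ 11.000 * 0.400 ≈ 4.400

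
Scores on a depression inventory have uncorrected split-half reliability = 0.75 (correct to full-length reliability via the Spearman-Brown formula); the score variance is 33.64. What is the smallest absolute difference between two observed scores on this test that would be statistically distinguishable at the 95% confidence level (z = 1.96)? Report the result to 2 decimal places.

SD = √33.64 = 5.800
Spearman-Brown: r = 2(0.75) / (1 + 0.75) = 1.500 / 1.750 ≃ 0.857
SEM = 5.800×√(1 − 0.857) ≃ 2.192
SE_diff = SEM × √2 ≃ 2.192 × 1.414 ≃ 3.100
Smallest detectable difference = 1.96×3.100 ≃ 6.076

6.08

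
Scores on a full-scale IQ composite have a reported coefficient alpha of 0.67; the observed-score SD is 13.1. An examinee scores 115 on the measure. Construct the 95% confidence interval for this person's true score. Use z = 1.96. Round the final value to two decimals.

SEM = 13.1000·√(1 − 0.6700) ≈ 7.5254
Margin = 1.96 · 7.5254 ≈ 14.7497
Interval: (100.2503, 129.7497)

[100.25, 129.75]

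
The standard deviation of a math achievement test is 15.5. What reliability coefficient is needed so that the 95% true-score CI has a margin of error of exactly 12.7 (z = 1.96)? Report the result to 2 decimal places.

0.83

SEM needed = half-width / z = 12.7/1.96 ≈ 6.47959
Required reliability = 1 − (SEM/SD)² = 1 − 0.17476 ≈ 0.82524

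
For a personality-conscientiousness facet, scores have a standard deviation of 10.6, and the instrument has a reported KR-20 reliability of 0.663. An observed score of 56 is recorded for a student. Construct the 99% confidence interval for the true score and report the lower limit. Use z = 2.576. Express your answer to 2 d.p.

SEM = 10.60000 · √(1 − 0.66300) = 10.60000 · √0.33700 ≈ 10.60000 · 0.58052 ≈ 6.15348
Margin = 2.576 · 6.15348 ≈ 15.85137
Lower limit = 56 − 15.85137 ≈ 40.14863

40.15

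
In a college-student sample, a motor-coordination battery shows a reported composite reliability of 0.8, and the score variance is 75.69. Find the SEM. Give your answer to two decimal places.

SD = √75.69 ≈ 8.700
SEM = 8.700×√(1 − 0.800) ≈ 3.891

3.89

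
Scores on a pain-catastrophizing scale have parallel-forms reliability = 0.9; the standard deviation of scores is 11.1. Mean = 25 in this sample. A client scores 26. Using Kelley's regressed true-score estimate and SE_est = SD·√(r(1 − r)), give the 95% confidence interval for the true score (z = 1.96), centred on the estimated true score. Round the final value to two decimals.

[19.37, 32.43]

T̂ = r·X + (1 − r)·M = 0.90000*26 + 0.10000*25 = 23.40000 + 2.50000 ≈ 25.90000
SE_est = SD * √(r(1 − r)) = 11.10000 * √0.09000 ≈ 11.10000 * 0.30000 ≈ 3.33000
95% CI: 25.90000 ± 6.52680 ≈ (19.37320, 32.42680)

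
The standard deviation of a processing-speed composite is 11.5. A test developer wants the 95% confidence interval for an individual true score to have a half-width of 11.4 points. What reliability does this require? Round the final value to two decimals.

SEM needed = half-width / z = 11.4/1.96 ≃ 5.816
r = 1 − (SEM / SD)² = 1 − (5.816 / 11.5)² ≃ 1 − 0.256 ≃ 0.744

0.74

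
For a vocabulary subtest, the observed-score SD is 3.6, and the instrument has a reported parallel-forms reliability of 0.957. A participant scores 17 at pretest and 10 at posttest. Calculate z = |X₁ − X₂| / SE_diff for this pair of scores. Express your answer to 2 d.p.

6.63

SEM = 3.60000*√(1 − 0.95700) ≈ 0.74651
SE_diff = SEM * √2 ≈ 0.74651 * 1.41421 ≈ 1.05573
z = 7 / 1.05573 ≈ 6.63050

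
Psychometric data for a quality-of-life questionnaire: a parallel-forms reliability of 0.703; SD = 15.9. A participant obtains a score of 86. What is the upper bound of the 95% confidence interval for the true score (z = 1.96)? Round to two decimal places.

102.98

SEM = 15.90000 × √(1 − 0.70300) = 15.90000 × √0.29700 ≈ 15.90000 × 0.54498 ≈ 8.66514
Half-width = 1.96×8.66514 ≈ 16.98367
Upper bound: 86 + 16.98367 = 102.98367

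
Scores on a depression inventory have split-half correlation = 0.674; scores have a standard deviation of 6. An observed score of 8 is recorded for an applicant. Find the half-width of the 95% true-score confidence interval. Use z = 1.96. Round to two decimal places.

5.19

Full-length reliability (Spearman-Brown) = 2(0.674)/(1+0.674) ≈ 0.8053
SEM = 6.0000 × √(1 − 0.8053) = 6.0000 × √0.1947 ≈ 6.0000 × 0.4413 ≈ 2.6478
Margin = 1.96 × 2.6478 ≈ 5.1897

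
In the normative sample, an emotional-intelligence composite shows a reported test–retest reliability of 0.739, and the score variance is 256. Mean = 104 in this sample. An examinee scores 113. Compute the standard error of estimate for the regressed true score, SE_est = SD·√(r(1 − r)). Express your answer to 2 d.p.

SD = √256 ≈ 16.0000
SE_est = SD · √(r(1 − r)) = 16.0000 · √0.1929 ≈ 16.0000 · 0.4392 ≈ 7.0269

7.03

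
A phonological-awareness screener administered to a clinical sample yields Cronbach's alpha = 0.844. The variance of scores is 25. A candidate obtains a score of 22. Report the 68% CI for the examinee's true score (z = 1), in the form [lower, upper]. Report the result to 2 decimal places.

[20.03, 23.97]

SD = √25 ≈ 5.0000
SEM = 5.0000×√(1 − 0.8440) ≈ 1.9748
1 × SEM ≈ 1.9748
68% CI: 22 ± 1.9748 = [20.0252, 23.9748]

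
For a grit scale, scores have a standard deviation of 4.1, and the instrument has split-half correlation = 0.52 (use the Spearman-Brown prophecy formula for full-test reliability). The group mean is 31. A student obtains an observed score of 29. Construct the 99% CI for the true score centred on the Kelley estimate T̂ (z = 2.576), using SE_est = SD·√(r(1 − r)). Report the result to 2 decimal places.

Full-length reliability (Spearman-Brown) = 2(0.52)/(1+0.52) ≈ 0.684
T̂ = r·X + (1 − r)·M = 0.684*29 + 0.316*31 ≈ 19.842 + 9.789 ≈ 29.632
SE_est = 4.100*√(0.684*0.316) ≈ 1.906
CI = 29.632 ± 2.576 * 1.906 → [24.722, 34.541]

[24.72, 34.54]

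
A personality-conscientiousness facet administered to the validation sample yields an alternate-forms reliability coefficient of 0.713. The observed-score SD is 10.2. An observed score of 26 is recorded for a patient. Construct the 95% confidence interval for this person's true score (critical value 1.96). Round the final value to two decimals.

SEM = 10.200 × √(1 − 0.713) = 10.200 × √0.287 ≃ 10.200 × 0.536 ≃ 5.464
Margin = 1.96 × 5.464 ≃ 10.710
Interval: (15.290, 36.710)

[15.29, 36.71]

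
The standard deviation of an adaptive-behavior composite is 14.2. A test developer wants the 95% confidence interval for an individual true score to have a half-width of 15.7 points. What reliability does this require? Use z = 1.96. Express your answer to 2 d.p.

Required SEM = 15.7 / 1.96 ≈ 8.010
r = 1 − (SEM / SD)² = 1 − (8.010 / 14.2)² ≈ 1 − 0.318 ≈ 0.682

0.68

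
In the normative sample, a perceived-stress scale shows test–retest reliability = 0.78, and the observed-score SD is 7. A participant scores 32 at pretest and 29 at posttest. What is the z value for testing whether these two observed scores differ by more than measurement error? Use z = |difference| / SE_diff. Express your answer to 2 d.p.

0.65

SEM = 7.0000·√(1 − 0.7800) ≈ 3.2833
SE_diff = SEM · √2 ≈ 3.2833 · 1.4142 ≈ 4.6433
z = 3 / 4.6433 ≈ 0.6461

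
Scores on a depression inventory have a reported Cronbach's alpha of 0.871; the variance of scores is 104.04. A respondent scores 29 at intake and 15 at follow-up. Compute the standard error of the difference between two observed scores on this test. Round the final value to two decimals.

SD = √104.04 = 10.200
The standard error of measurement is 10.200*√(1 − 0.871) ≈ 10.200*0.359 ≈ 3.663.
SE_diff = SEM * √2 ≈ 3.663 * 1.414 ≈ 5.181

5.18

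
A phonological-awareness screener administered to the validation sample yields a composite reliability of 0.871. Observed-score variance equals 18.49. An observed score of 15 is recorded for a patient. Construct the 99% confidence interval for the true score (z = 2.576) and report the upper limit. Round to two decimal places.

18.98

SD = √18.49 = 4.30000
SEM = 4.30000*√(1 − 0.87100) ≃ 1.54441
Half-width = 2.576*1.54441 ≃ 3.97841
Upper bound: 15 + 3.97841 = 18.97841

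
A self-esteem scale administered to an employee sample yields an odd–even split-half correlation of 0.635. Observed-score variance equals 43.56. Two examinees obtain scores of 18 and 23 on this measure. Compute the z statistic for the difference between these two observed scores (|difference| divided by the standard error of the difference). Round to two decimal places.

1.13

SD = √43.56 ≈ 6.600
Spearman-Brown: r = 2(0.635) / (1 + 0.635) = 1.270 / 1.635 ≈ 0.777
The standard error of measurement is 6.600*√(1 − 0.777) ≈ 6.600*0.472 ≈ 3.118.
SE_diff = √2 * SEM ≈ 4.410
z = 5 / 4.410 ≈ 1.134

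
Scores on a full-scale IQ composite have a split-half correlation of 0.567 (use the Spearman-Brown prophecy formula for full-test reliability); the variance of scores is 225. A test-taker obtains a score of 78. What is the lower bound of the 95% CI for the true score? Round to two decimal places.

62.55

SD = √225 = 15.0000
Spearman-Brown: r = 2(0.567) / (1 + 0.567) = 1.1340 / 1.5670 ≈ 0.7237
SEM = 15.0000×√(1 − 0.7237) ≈ 7.8850
Half-width = 1.96×7.8850 ≈ 15.4546
Lower bound: 78 − 15.4546 = 62.5454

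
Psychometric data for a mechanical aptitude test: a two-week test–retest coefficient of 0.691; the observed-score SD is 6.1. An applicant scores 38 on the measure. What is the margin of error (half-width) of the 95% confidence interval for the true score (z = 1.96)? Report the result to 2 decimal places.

6.65

SEM = 6.10000 * √(1 − 0.69100) = 6.10000 * √0.30900 ≈ 6.10000 * 0.55588 ≈ 3.39085
Margin = 1.96 * 3.39085 ≈ 6.64607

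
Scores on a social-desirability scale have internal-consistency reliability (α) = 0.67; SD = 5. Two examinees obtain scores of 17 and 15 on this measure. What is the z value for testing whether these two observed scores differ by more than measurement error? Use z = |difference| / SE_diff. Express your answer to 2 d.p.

0.49

SEM = 5.0000 * √(1 − 0.6700) = 5.0000 * √0.3300 ≃ 5.0000 * 0.5745 ≃ 2.8723
SE_diff = SEM * √2 ≃ 2.8723 * 1.4142 ≃ 4.0620
z = 2 / 4.0620 ≃ 0.4924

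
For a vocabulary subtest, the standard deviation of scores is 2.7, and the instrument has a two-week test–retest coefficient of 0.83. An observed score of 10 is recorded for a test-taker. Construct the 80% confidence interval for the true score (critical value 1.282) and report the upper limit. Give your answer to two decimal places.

11.43

The standard error of measurement is 2.700*√(1 − 0.830) ≃ 2.700*0.412 ≃ 1.113.
Margin = 1.282 * 1.113 ≃ 1.427
Upper bound: 10 + 1.427 = 11.427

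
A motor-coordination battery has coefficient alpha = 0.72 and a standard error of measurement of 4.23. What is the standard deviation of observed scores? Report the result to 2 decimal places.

SD = 4.23 / √(1 − 0.72) ≈ 7.99395

7.99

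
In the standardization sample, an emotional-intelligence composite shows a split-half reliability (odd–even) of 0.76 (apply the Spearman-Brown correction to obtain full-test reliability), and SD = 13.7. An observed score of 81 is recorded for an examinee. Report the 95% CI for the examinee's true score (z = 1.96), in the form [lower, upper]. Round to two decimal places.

[71.08, 90.92]

r_full = 2·0.76 / (1 + 0.76) ≈ 0.864
SEM = 13.700×√(1 − 0.864) ≈ 5.059
1.96 × SEM ≈ 9.916
95% CI: 81 ± 9.916 = [71.084, 90.916]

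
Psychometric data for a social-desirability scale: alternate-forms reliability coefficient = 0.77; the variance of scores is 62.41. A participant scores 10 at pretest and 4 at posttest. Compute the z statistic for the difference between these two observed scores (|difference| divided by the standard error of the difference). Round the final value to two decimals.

1.12

SD = √62.41 = 7.9000
SEM = 7.9000 × √(1 − 0.7700) = 7.9000 × √0.2300 ≈ 7.9000 × 0.4796 ≈ 3.7887
SE_diff = √2 × SEM ≈ 5.3580
z = |10 − 4| / 5.3580 = 6 / 5.3580 ≈ 1.1198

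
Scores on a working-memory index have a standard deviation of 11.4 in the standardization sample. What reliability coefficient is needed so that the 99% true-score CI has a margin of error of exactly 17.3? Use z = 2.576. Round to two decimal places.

SEM needed = half-width / z = 17.3/2.576 ≈ 6.716
Required reliability = 1 − (SEM/SD)² = 1 − 0.347 ≈ 0.653

0.65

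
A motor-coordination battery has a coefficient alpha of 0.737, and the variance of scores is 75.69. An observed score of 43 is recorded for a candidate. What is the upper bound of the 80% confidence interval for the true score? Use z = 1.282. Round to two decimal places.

SD = √75.69 ≈ 8.7000
SEM = 8.7000 * √(1 − 0.7370) = 8.7000 * √0.2630 ≈ 8.7000 * 0.5128 ≈ 4.4617
Half-width = 1.282*4.4617 ≈ 5.7199
Upper limit = 43 + 5.7199 ≈ 48.7199

48.72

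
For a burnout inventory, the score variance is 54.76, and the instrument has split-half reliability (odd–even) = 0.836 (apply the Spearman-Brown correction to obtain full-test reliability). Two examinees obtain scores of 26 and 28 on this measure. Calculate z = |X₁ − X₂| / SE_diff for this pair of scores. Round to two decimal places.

σ = 54.76^(1/2) = 7.40000
Full-length reliability (Spearman-Brown) = 2(0.836)/(1+0.836) ≈ 0.91068
The standard error of measurement is 7.40000*√(1 − 0.91068) ≈ 7.40000*0.29887 ≈ 2.21165.
SE_diff = SEM * √2 ≈ 2.21165 * 1.41421 ≈ 3.12775
z = 2 / 3.12775 ≈ 0.63944

0.64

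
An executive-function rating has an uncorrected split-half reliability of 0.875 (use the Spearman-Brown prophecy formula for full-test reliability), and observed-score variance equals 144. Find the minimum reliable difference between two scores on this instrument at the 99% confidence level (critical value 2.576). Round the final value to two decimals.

σ = 144^(1/2) = 12.000
Spearman-Brown: r = 2(0.875) / (1 + 0.875) = 1.750 / 1.875 ≈ 0.933
The standard error of measurement is 12.000×√(1 − 0.933) ≈ 12.000×0.258 ≈ 3.098.
Standard error of the difference = 3.098·√2 ≈ 4.382
Minimum reliable difference = 2.576 × SE_diff ≈ 2.576 × 4.382 ≈ 11.287

11.29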